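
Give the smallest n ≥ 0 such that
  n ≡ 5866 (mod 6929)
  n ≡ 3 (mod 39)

12795

Combine the congruences pairwise.
gcd(6929, 39) = 13 and 13 | (3 − 5866), so the pair is consistent; merging gives n ≡ 12795 (mod 20787), where 20787 = lcm(6929, 39).
The solution is unique modulo lcm(6929, 39) = 20787.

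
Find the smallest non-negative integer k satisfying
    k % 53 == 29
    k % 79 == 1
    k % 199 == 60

154683

The moduli are pairwise coprime; N = 53·79·199 = 833213.
N/53 = 15721; 15721 ≡ 33 (mod 53); 33·45 ≡ 1, so inverse 45.
N/79 = 10547; 10547 ≡ 40 (mod 79); 40·2 ≡ 1, so inverse 2.
N/199 = 4187; 4187 ≡ 8 (mod 199); 8·25 ≡ 1, so inverse 25.
k ≡ 29·15721·45 + 1·10547·2 + 60·4187·25 = 26817499.
26817499 mod 833213 = 154683.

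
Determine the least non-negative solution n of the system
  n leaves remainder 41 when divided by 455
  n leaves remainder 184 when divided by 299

10051

gcd(455, 299) = 13 and 13 | (184 − 41), so the pair is consistent; merging gives n ≡ 10051 (mod 10465), where 10465 = lcm(455, 299).
The solution is unique modulo lcm(455, 299) = 10465.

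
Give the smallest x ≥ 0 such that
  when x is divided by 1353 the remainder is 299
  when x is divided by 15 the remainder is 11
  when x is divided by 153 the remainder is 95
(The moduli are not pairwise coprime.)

gcd(1353, 15) = 3 and 3 | (11 − 299), so the pair is consistent; merging gives x ≡ 5711 (mod 6765), where 6765 = lcm(1353, 15).
gcd(6765, 153) = 3 and 3 | (95 − 5711), so the pair is consistent; merging gives x ≡ 46301 (mod 345015), where 345015 = lcm(6765, 153).
The solution is unique modulo lcm(1353, 15, 153) = 345015.

46301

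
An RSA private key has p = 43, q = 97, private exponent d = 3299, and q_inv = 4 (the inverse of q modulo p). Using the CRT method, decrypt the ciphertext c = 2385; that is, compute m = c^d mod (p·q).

3513

d_p = d mod (p−1) = 3299 mod 42 = 23; d_q = d mod (q−1) = 35.
m₁ = c^(d_p) mod p: c ≡ 20 (mod 43), and 20^23 mod 43 = 30.
m₂ = c^(d_q) mod q: c ≡ 57 (mod 97), and 57^35 mod 97 = 21.
h = q_inv·(m₁ − m₂) mod p = 4·(30 − 21) mod 43 = 36.
m = m₂ + h·q = 21 + 36·97 = 3513.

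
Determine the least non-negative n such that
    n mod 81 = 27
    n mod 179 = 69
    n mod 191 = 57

2085777

The moduli are pairwise coprime; M = 81·179·191 = 2769309.
M/81 = 34189; 34189 ≡ 7 (mod 81); 7·58 ≡ 1, so inverse 58.
M/179 = 15471; 15471 ≡ 77 (mod 179); 77·93 ≡ 1, so inverse 93.
M/191 = 14499; 14499 ≡ 174 (mod 191); 174·146 ≡ 1, so inverse 146.
n ≡ 27·34189·58 + 69·15471·93 + 57·14499·146 = 273478059.
273478059 mod 2769309 = 2085777.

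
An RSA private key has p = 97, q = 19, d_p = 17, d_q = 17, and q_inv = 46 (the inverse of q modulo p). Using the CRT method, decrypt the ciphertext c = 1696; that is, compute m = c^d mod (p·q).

726

m₁ = c^(d_p) mod p: c ≡ 47 (mod 97), and 47^17 mod 97 = 47.
m₂ = c^(d_q) mod q: c ≡ 5 (mod 19), and 5^17 mod 19 = 4.
h = q_inv·(m₁ − m₂) mod p = 46·(47 − 4) mod 97 = 38.
m = m₂ + h·q = 4 + 38·19 = 726.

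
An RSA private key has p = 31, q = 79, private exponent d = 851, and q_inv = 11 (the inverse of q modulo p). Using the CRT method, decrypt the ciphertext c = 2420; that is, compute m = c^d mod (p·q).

1893

d_p = d mod (p−1) = 851 mod 30 = 11; d_q = d mod (q−1) = 71.
m₁ = c^(d_p) mod p: c ≡ 2 (mod 31), and 2^11 mod 31 = 2.
m₂ = c^(d_q) mod q: c ≡ 50 (mod 79), and 50^71 mod 79 = 76.
h = q_inv·(m₁ − m₂) mod p = 11·(2 − 76) mod 31 = 23.
m = m₂ + h·q = 76 + 23·79 = 1893.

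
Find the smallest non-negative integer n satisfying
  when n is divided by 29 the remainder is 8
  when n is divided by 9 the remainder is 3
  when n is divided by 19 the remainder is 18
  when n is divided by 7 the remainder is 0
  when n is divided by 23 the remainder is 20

The moduli are pairwise coprime; M = 29·9·19·7·23 = 798399.
M/29 = 27531; 27531 ≡ 10 (mod 29); 10·3 ≡ 1, so inverse 3.
M/9 = 88711; 88711 ≡ 7 (mod 9); 7·4 ≡ 1, so inverse 4.
M/19 = 42021; 42021 ≡ 12 (mod 19); 12·8 ≡ 1, so inverse 8.
M/7 = 114057; 114057 ≡ 6 (mod 7); 6·6 ≡ 1, so inverse 6.
M/23 = 34713; 34713 ≡ 6 (mod 23); 6·4 ≡ 1, so inverse 4.
n ≡ 8·27531·3 + 3·88711·4 + 18·42021·8 + 0·114057·6 + 20·34713·4 = 10553340.
10553340 mod 798399 = 174153.

174153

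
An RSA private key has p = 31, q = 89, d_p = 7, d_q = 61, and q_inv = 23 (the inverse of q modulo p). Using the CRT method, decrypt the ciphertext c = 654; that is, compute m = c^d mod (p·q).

2373

m₁ = c^(d_p) mod p: c ≡ 3 (mod 31), and 3^7 mod 31 = 17.
m₂ = c^(d_q) mod q: c ≡ 31 (mod 89), and 31^61 mod 89 = 59.
h = q_inv·(m₁ − m₂) mod p = 23·(17 − 59) mod 31 = 26.
m = m₂ + h·q = 59 + 26·89 = 2373.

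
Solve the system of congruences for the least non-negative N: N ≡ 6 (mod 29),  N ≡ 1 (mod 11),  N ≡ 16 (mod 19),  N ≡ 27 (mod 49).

The moduli are pairwise coprime; M = 29·11·19·49 = 296989.
M/29 = 10241; 10241 ≡ 4 (mod 29); 4·22 ≡ 1, so inverse 22.
M/11 = 26999; 26999 ≡ 5 (mod 11); 5·9 ≡ 1, so inverse 9.
M/19 = 15631; 15631 ≡ 13 (mod 19); 13·3 ≡ 1, so inverse 3.
M/49 = 6061; 6061 ≡ 34 (mod 49); 34·13 ≡ 1, so inverse 13.
N ≡ 6·10241·22 + 1·26999·9 + 16·15631·3 + 27·6061·13 = 4472502.
4472502 mod 296989 = 17667.

17667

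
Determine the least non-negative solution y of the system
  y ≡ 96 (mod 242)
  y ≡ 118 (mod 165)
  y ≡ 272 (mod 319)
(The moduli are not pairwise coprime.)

gcd(242, 165) = 11 and 11 | (118 − 96), so the pair is consistent; merging gives y ≡ 2758 (mod 3630), where 3630 = lcm(242, 165).
gcd(3630, 319) = 11 and 11 | (272 − 2758), so the pair is consistent; merging gives y ≡ 71728 (mod 105270), where 105270 = lcm(3630, 319).
The solution is unique modulo lcm(242, 165, 319) = 105270.

71728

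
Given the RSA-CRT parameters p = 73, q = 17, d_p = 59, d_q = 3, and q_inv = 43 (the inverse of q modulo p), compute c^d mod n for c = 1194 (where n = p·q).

m₁ = c^(d_p) mod p: c ≡ 26 (mod 73), and 26^59 mod 73 = 39.
m₂ = c^(d_q) mod q: c ≡ 4 (mod 17), and 4^3 mod 17 = 13.
h = q_inv·(m₁ − m₂) mod p = 43·(39 − 13) mod 73 = 23.
m = m₂ + h·q = 13 + 23·17 = 404.

404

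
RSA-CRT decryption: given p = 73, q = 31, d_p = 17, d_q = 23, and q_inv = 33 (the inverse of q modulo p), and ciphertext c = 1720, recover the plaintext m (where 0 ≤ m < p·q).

1298

m₁ = c^(d_p) mod p: c ≡ 41 (mod 73), and 41^17 mod 73 = 57.
m₂ = c^(d_q) mod q: c ≡ 15 (mod 31), and 15^23 mod 31 = 27.
h = q_inv·(m₁ − m₂) mod p = 33·(57 − 27) mod 73 = 41.
m = m₂ + h·q = 27 + 41·31 = 1298.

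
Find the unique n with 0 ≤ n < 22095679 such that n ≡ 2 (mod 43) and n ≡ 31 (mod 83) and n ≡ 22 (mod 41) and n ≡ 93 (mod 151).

19185398

The moduli are pairwise coprime; M = 43·83·41·151 = 22095679.
M/43 = 513853; 513853 ≡ 3 (mod 43); 3·29 ≡ 1, so inverse 29.
M/83 = 266213; 266213 ≡ 32 (mod 83); 32·13 ≡ 1, so inverse 13.
M/41 = 538919; 538919 ≡ 15 (mod 41); 15·11 ≡ 1, so inverse 11.
M/151 = 146329; 146329 ≡ 10 (mod 151); 10·136 ≡ 1, so inverse 136.
n ≡ 2·513853·29 + 31·266213·13 + 22·538919·11 + 93·146329·136 = 2118274903.
2118274903 mod 22095679 = 19185398.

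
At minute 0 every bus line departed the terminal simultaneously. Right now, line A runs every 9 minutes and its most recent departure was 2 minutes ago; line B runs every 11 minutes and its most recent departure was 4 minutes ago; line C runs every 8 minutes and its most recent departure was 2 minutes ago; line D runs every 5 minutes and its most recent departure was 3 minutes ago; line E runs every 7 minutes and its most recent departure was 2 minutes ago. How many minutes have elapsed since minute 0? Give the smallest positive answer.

The moduli are pairwise coprime; N = 9·11·8·5·7 = 27720.
N/9 = 3080; 3080 ≡ 2 (mod 9); 2·5 ≡ 1, so inverse 5.
N/11 = 2520; 2520 ≡ 1 (mod 11), inverse 1.
N/8 = 3465; 3465 ≡ 1 (mod 8), inverse 1.
N/5 = 5544; 5544 ≡ 4 (mod 5); 4·4 ≡ 1, so inverse 4.
N/7 = 3960; 3960 ≡ 5 (mod 7); 5·3 ≡ 1, so inverse 3.
t ≡ 2·3080·5 + 4·2520·1 + 2·3465·1 + 3·5544·4 + 2·3960·3 = 138098.
138098 mod 27720 = 27218.

27218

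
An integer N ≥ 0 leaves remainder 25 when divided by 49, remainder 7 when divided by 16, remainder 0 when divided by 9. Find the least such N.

The moduli are pairwise coprime; M = 49·16·9 = 7056.
M/49 = 144; 144 ≡ 46 (mod 49); 46·16 ≡ 1, so inverse 16.
M/16 = 441; 441 ≡ 9 (mod 16); 9·9 ≡ 1, so inverse 9.
M/9 = 784; 784 ≡ 1 (mod 9), inverse 1.
N ≡ 25·144·16 + 7·441·9 + 0·784·1 = 85383.
85383 mod 7056 = 711.

711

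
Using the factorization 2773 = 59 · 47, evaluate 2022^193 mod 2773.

1364

Mod 59: 2022 ≡ 16; by Fermat, exponent reduces to 193 mod 58 = 19; 16^19 ≡ 7 (mod 59).
Mod 47: 2022 ≡ 1; by Fermat, exponent reduces to 193 mod 46 = 9; 1^9 ≡ 1 (mod 47).
Combine by CRT: x ≡ 7 (mod 59), x ≡ 1 (mod 47) ⇒ x ≡ 1364 (mod 2773).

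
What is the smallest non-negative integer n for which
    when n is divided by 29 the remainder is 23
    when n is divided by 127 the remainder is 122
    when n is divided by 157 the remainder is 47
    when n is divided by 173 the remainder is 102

13449295

The moduli are pairwise coprime; M = 29·127·157·173 = 100033963.
M/29 = 3449447; 3449447 ≡ 13 (mod 29); 13·9 ≡ 1, so inverse 9.
M/127 = 787669; 787669 ≡ 15 (mod 127); 15·17 ≡ 1, so inverse 17.
M/157 = 637159; 637159 ≡ 53 (mod 157); 53·80 ≡ 1, so inverse 80.
M/173 = 578231; 578231 ≡ 65 (mod 173); 65·8 ≡ 1, so inverse 8.
n ≡ 23·3449447·9 + 122·787669·17 + 47·637159·80 + 102·578231·8 = 5215215371.
5215215371 mod 100033963 = 13449295.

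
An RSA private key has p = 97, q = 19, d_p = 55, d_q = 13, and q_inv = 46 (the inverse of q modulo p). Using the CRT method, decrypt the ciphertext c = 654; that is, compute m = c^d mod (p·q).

825

m₁ = c^(d_p) mod p: c ≡ 72 (mod 97), and 72^55 mod 97 = 49.
m₂ = c^(d_q) mod q: c ≡ 8 (mod 19), and 8^13 mod 19 = 8.
h = q_inv·(m₁ − m₂) mod p = 46·(49 − 8) mod 97 = 43.
m = m₂ + h·q = 8 + 43·19 = 825.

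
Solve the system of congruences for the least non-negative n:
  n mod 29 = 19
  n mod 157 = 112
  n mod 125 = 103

From n ≡ 19 (mod 29) write n = 19 + 29t. Substituting into n ≡ 112 (mod 157) gives 29t ≡ 93 (mod 157), and since 29⁻¹ ≡ 65 (mod 157), t ≡ 79. Hence n ≡ 19 + 29·79 = 2310 (mod 4553).
From n ≡ 2310 (mod 4553) write n = 2310 + 4553t. Substituting into n ≡ 103 (mod 125) gives 4553t ≡ 43 (mod 125), and since 53⁻¹ ≡ 92 (mod 125), t ≡ 81. Hence n ≡ 2310 + 4553·81 = 371103 (mod 569125).

371103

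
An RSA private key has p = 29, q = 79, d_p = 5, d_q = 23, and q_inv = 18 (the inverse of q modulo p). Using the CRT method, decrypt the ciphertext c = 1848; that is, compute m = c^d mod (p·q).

234

m₁ = c^(d_p) mod p: c ≡ 21 (mod 29), and 21^5 mod 29 = 2.
m₂ = c^(d_q) mod q: c ≡ 31 (mod 79), and 31^23 mod 79 = 76.
h = q_inv·(m₁ − m₂) mod p = 18·(2 − 76) mod 29 = 2.
m = m₂ + h·q = 76 + 2·79 = 234.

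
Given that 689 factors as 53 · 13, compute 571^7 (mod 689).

220

Mod 53: 571 ≡ 41; 41^7 ≡ 8 (mod 53).
Mod 13: 571 ≡ 12; 12^7 ≡ 12 (mod 13).
Combine by CRT: x ≡ 8 (mod 53), x ≡ 12 (mod 13) ⇒ x ≡ 220 (mod 689).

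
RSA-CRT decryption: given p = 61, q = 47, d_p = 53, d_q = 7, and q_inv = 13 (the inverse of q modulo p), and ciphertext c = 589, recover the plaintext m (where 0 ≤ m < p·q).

215

m₁ = c^(d_p) mod p: c ≡ 40 (mod 61), and 40^53 mod 61 = 32.
m₂ = c^(d_q) mod q: c ≡ 25 (mod 47), and 25^7 mod 47 = 27.
h = q_inv·(m₁ − m₂) mod p = 13·(32 − 27) mod 61 = 4.
m = m₂ + h·q = 27 + 4·47 = 215.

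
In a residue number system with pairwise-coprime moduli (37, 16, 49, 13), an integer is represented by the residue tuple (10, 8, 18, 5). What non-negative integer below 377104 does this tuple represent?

70088

The moduli are pairwise coprime; N = 37·16·49·13 = 377104.
N/37 = 10192; 10192 ≡ 17 (mod 37); 17·24 ≡ 1, so inverse 24.
N/16 = 23569; 23569 ≡ 1 (mod 16), inverse 1.
N/49 = 7696; 7696 ≡ 3 (mod 49); 3·33 ≡ 1, so inverse 33.
N/13 = 29008; 29008 ≡ 5 (mod 13); 5·8 ≡ 1, so inverse 8.
x ≡ 10·10192·24 + 8·23569·1 + 18·7696·33 + 5·29008·8 = 8366376.
8366376 mod 377104 = 70088.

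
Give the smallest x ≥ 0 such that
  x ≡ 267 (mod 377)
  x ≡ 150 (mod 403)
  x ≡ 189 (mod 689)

Combine the congruences pairwise.
gcd(377, 403) = 13 and 13 | (150 − 267), so the pair is consistent; merging gives x ≡ 7807 (mod 11687), where 11687 = lcm(377, 403).
gcd(11687, 689) = 13 and 13 | (189 − 7807), so the pair is consistent; merging gives x ≡ 335043 (mod 619411), where 619411 = lcm(11687, 689).
The solution is unique modulo lcm(377, 403, 689) = 619411.

335043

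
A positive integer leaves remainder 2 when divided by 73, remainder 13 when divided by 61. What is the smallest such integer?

From N ≡ 2 (mod 73) write N = 2 + 73t. Substituting into N ≡ 13 (mod 61) gives 73t ≡ 11 (mod 61), and since 12⁻¹ ≡ 56 (mod 61), t ≡ 6. Hence N ≡ 2 + 73·6 = 440 (mod 4453).

440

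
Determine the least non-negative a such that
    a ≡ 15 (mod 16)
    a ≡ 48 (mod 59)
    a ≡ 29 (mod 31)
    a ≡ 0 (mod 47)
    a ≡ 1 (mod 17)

9713631

The moduli are pairwise coprime; N = 16·59·31·47·17 = 23381936.
N/16 = 1461371; 1461371 ≡ 11 (mod 16); 11·3 ≡ 1, so inverse 3.
N/59 = 396304; 396304 ≡ 1 (mod 59), inverse 1.
N/31 = 754256; 754256 ≡ 26 (mod 31); 26·6 ≡ 1, so inverse 6.
N/47 = 497488; 497488 ≡ 40 (mod 47); 40·20 ≡ 1, so inverse 20.
N/17 = 1375408; 1375408 ≡ 6 (mod 17); 6·3 ≡ 1, so inverse 3.
a ≡ 15·1461371·3 + 48·396304·1 + 29·754256·6 + 0·497488·20 + 1·1375408·3 = 220151055.
220151055 mod 23381936 = 9713631.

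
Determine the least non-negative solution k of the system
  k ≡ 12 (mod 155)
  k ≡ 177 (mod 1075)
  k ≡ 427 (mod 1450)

1100977

gcd(155, 1075) = 5 and 5 | (177 − 12), so the pair is consistent; merging gives k ≡ 1252 (mod 33325), where 33325 = lcm(155, 1075).
gcd(33325, 1450) = 25 and 25 | (427 − 1252), so the pair is consistent; merging gives k ≡ 1100977 (mod 1932850), where 1932850 = lcm(33325, 1450).
The solution is unique modulo lcm(155, 1075, 1450) = 1932850.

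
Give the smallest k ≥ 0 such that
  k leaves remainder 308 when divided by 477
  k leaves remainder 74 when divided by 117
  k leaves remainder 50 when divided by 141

Combine the congruences pairwise.
gcd(477, 117) = 9 and 9 | (74 − 308), so the pair is consistent; merging gives k ≡ 308 (mod 6201), where 6201 = lcm(477, 117).
gcd(6201, 141) = 3 and 3 | (50 − 308), so the pair is consistent; merging gives k ≡ 242147 (mod 291447), where 291447 = lcm(6201, 141).
The solution is unique modulo lcm(477, 117, 141) = 291447.

242147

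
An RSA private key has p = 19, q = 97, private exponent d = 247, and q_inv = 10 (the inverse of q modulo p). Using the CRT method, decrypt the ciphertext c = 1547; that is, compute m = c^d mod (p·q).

331

d_p = d mod (p−1) = 247 mod 18 = 13; d_q = d mod (q−1) = 55.
m₁ = c^(d_p) mod p: c ≡ 8 (mod 19), and 8^13 mod 19 = 8.
m₂ = c^(d_q) mod q: c ≡ 92 (mod 97), and 92^55 mod 97 = 40.
h = q_inv·(m₁ − m₂) mod p = 10·(8 − 40) mod 19 = 3.
m = m₂ + h·q = 40 + 3·97 = 331.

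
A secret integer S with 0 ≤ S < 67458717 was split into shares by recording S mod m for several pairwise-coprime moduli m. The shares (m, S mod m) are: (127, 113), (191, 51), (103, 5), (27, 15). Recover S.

The moduli are pairwise coprime; N = 127·191·103·27 = 67458717.
N/127 = 531171; 531171 ≡ 57 (mod 127); 57·78 ≡ 1, so inverse 78.
N/191 = 353187; 353187 ≡ 28 (mod 191); 28·116 ≡ 1, so inverse 116.
N/103 = 654939; 654939 ≡ 65 (mod 103); 65·84 ≡ 1, so inverse 84.
N/27 = 2498471; 2498471 ≡ 26 (mod 27); 26·26 ≡ 1, so inverse 26.
S ≡ 113·531171·78 + 51·353187·116 + 5·654939·84 + 15·2498471·26 = 8020673556.
8020673556 mod 67458717 = 60544950.

60544950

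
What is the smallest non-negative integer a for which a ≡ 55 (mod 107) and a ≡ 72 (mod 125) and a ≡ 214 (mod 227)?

The moduli are pairwise coprime; N = 107·125·227 = 3036125.
N/107 = 28375; 28375 ≡ 20 (mod 107); 20·91 ≡ 1, so inverse 91.
N/125 = 24289; 24289 ≡ 39 (mod 125); 39·109 ≡ 1, so inverse 109.
N/227 = 13375; 13375 ≡ 209 (mod 227); 209·63 ≡ 1, so inverse 63.
a ≡ 55·28375·91 + 72·24289·109 + 214·13375·63 = 512958697.
512958697 mod 3036125 = 2889697.

2889697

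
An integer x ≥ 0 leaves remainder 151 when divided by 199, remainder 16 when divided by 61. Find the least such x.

748

Combine the congruences pairwise.
From x ≡ 151 (mod 199) write x = 151 + 199t. Substituting into x ≡ 16 (mod 61) gives 199t ≡ 48 (mod 61), and since 16⁻¹ ≡ 42 (mod 61), t ≡ 3. Hence x ≡ 151 + 199·3 = 748 (mod 12139).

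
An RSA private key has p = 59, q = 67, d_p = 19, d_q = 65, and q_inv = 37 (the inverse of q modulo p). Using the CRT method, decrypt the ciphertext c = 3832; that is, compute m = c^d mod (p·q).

1304

m₁ = c^(d_p) mod p: c ≡ 56 (mod 59), and 56^19 mod 59 = 6.
m₂ = c^(d_q) mod q: c ≡ 13 (mod 67), and 13^65 mod 67 = 31.
h = q_inv·(m₁ − m₂) mod p = 37·(6 − 31) mod 59 = 19.
m = m₂ + h·q = 31 + 19·67 = 1304.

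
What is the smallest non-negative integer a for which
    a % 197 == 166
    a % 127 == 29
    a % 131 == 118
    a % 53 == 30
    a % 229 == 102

14508521812

The moduli are pairwise coprime; N = 197·127·131·53·229 = 39778883993.
N/197 = 201923269; 201923269 ≡ 42 (mod 197); 42·61 ≡ 1, so inverse 61.
N/127 = 313219559; 313219559 ≡ 94 (mod 127); 94·50 ≡ 1, so inverse 50.
N/131 = 303655603; 303655603 ≡ 92 (mod 131); 92·47 ≡ 1, so inverse 47.
N/53 = 750544981; 750544981 ≡ 3 (mod 53); 3·18 ≡ 1, so inverse 18.
N/229 = 173706917; 173706917 ≡ 112 (mod 229); 112·137 ≡ 1, so inverse 137.
a ≡ 166·201923269·61 + 29·313219559·50 + 118·303655603·47 + 30·750544981·18 + 102·173706917·137 = 7015592104580.
7015592104580 mod 39778883993 = 14508521812.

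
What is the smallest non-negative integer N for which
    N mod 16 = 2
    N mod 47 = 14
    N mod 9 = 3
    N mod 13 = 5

The moduli are pairwise coprime; M = 16·47·9·13 = 87984.
M/16 = 5499; 5499 ≡ 11 (mod 16); 11·3 ≡ 1, so inverse 3.
M/47 = 1872; 1872 ≡ 39 (mod 47); 39·41 ≡ 1, so inverse 41.
M/9 = 9776; 9776 ≡ 2 (mod 9); 2·5 ≡ 1, so inverse 5.
M/13 = 6768; 6768 ≡ 8 (mod 13); 8·5 ≡ 1, so inverse 5.
N ≡ 2·5499·3 + 14·1872·41 + 3·9776·5 + 5·6768·5 = 1423362.
1423362 mod 87984 = 15618.

15618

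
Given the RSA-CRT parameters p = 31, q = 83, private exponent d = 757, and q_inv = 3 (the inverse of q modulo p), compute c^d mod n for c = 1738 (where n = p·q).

1337

d_p = d mod (p−1) = 757 mod 30 = 7; d_q = d mod (q−1) = 19.
m₁ = c^(d_p) mod p: c ≡ 2 (mod 31), and 2^7 mod 31 = 4.
m₂ = c^(d_q) mod q: c ≡ 78 (mod 83), and 78^19 mod 83 = 9.
h = q_inv·(m₁ − m₂) mod p = 3·(4 − 9) mod 31 = 16.
m = m₂ + h·q = 9 + 16·83 = 1337.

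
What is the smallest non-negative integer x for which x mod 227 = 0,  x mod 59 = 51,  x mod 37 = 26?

The moduli are pairwise coprime; N = 227·59·37 = 495541.
N/227 = 2183; 2183 ≡ 140 (mod 227); 140·60 ≡ 1, so inverse 60.
N/59 = 8399; 8399 ≡ 21 (mod 59); 21·45 ≡ 1, so inverse 45.
N/37 = 13393; 13393 ≡ 36 (mod 37); 36·36 ≡ 1, so inverse 36.
x ≡ 0·2183·60 + 51·8399·45 + 26·13393·36 = 31811553.
31811553 mod 495541 = 96929.

96929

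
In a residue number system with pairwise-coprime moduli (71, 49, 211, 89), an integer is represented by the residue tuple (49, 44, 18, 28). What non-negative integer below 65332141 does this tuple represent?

49276747

From x ≡ 49 (mod 71) write x = 49 + 71t. Substituting into x ≡ 44 (mod 49) gives 71t ≡ 44 (mod 49), and since 22⁻¹ ≡ 29 (mod 49), t ≡ 2. Hence x ≡ 49 + 71·2 = 191 (mod 3479).
From x ≡ 191 (mod 3479) write x = 191 + 3479t. Substituting into x ≡ 18 (mod 211) gives 3479t ≡ 38 (mod 211), and since 103⁻¹ ≡ 84 (mod 211), t ≡ 27. Hence x ≡ 191 + 3479·27 = 94124 (mod 734069).
From x ≡ 94124 (mod 734069) write x = 94124 + 734069t. Substituting into x ≡ 28 (mod 89) gives 734069t ≡ 66 (mod 89), and since 86⁻¹ ≡ 59 (mod 89), t ≡ 67. Hence x ≡ 94124 + 734069·67 = 49276747 (mod 65332141).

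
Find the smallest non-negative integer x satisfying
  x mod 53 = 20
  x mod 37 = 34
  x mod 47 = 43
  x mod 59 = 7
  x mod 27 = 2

Combine the congruences pairwise.
From x ≡ 20 (mod 53) write x = 20 + 53t. Substituting into x ≡ 34 (mod 37) gives 53t ≡ 14 (mod 37), and since 16⁻¹ ≡ 7 (mod 37), t ≡ 24. Hence x ≡ 20 + 53·24 = 1292 (mod 1961).
From x ≡ 1292 (mod 1961) write x = 1292 + 1961t. Substituting into x ≡ 43 (mod 47) gives 1961t ≡ 20 (mod 47), and since 34⁻¹ ≡ 18 (mod 47), t ≡ 31. Hence x ≡ 1292 + 1961·31 = 62083 (mod 92167).
From x ≡ 62083 (mod 92167) write x = 62083 + 92167t. Substituting into x ≡ 7 (mod 59) gives 92167t ≡ 51 (mod 59), and since 9⁻¹ ≡ 46 (mod 59), t ≡ 45. Hence x ≡ 62083 + 92167·45 = 4209598 (mod 5437853).
From x ≡ 4209598 (mod 5437853) write x = 4209598 + 5437853t. Substituting into x ≡ 2 (mod 27) gives 5437853t ≡ 1 (mod 27), and since 26⁻¹ ≡ 26 (mod 27), t ≡ 26. Hence x ≡ 4209598 + 5437853·26 = 145593776 (mod 146822031).

145593776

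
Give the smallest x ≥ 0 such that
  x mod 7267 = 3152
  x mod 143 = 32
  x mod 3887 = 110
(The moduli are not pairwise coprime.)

gcd(7267, 143) = 13 and 13 | (32 − 3152), so the pair is consistent; merging gives x ≡ 75822 (mod 79937), where 79937 = lcm(7267, 143).
gcd(79937, 3887) = 169 and 169 | (110 − 75822), so the pair is consistent; merging gives x ≡ 715318 (mod 1838551), where 1838551 = lcm(79937, 3887).
The solution is unique modulo lcm(7267, 143, 3887) = 1838551.

715318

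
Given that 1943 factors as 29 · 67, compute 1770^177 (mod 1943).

1683

Mod 29: 1770 ≡ 1; by Fermat, exponent reduces to 177 mod 28 = 9; 1^9 ≡ 1 (mod 29).
Mod 67: 1770 ≡ 28; by Fermat, exponent reduces to 177 mod 66 = 45; 28^45 ≡ 8 (mod 67).
Combine by CRT: x ≡ 1 (mod 29), x ≡ 8 (mod 67) ⇒ x ≡ 1683 (mod 1943).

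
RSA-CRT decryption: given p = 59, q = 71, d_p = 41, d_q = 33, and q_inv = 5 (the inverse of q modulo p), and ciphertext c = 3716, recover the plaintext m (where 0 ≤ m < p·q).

m₁ = c^(d_p) mod p: c ≡ 58 (mod 59), and 58^41 mod 59 = 58.
m₂ = c^(d_q) mod q: c ≡ 24 (mod 71), and 24^33 mod 71 = 9.
h = q_inv·(m₁ − m₂) mod p = 5·(58 − 9) mod 59 = 9.
m = m₂ + h·q = 9 + 9·71 = 648.

648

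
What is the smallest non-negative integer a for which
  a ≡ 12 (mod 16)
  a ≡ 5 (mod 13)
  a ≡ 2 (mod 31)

The moduli are pairwise coprime; N = 16·13·31 = 6448.
N/16 = 403; 403 ≡ 3 (mod 16); 3·11 ≡ 1, so inverse 11.
N/13 = 496; 496 ≡ 2 (mod 13); 2·7 ≡ 1, so inverse 7.
N/31 = 208; 208 ≡ 22 (mod 31); 22·24 ≡ 1, so inverse 24.
a ≡ 12·403·11 + 5·496·7 + 2·208·24 = 80540.
80540 mod 6448 = 3164.

3164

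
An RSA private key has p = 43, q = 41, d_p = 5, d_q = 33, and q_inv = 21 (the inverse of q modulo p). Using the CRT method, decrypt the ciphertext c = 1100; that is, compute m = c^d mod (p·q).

1529

m₁ = c^(d_p) mod p: c ≡ 25 (mod 43), and 25^5 mod 43 = 24.
m₂ = c^(d_q) mod q: c ≡ 34 (mod 41), and 34^33 mod 41 = 12.
h = q_inv·(m₁ − m₂) mod p = 21·(24 − 12) mod 43 = 37.
m = m₂ + h·q = 12 + 37·41 = 1529.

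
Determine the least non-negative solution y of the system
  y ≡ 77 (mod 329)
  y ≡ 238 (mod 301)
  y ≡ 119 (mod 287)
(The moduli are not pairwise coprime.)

Combine the congruences pairwise.
gcd(329, 301) = 7 and 7 | (238 − 77), so the pair is consistent; merging gives y ≡ 12579 (mod 14147), where 14147 = lcm(329, 301).
gcd(14147, 287) = 7 and 7 | (119 − 12579), so the pair is consistent; merging gives y ≡ 40873 (mod 580027), where 580027 = lcm(14147, 287).
The solution is unique modulo lcm(329, 301, 287) = 580027.

40873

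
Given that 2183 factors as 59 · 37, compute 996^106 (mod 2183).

Mod 59: 996 ≡ 52; by Fermat, exponent reduces to 106 mod 58 = 48; 52^48 ≡ 12 (mod 59).
Mod 37: 996 ≡ 34; by Fermat, exponent reduces to 106 mod 36 = 34; 34^34 ≡ 33 (mod 37).
Combine by CRT: x ≡ 12 (mod 59), x ≡ 33 (mod 37) ⇒ x ≡ 366 (mod 2183).

366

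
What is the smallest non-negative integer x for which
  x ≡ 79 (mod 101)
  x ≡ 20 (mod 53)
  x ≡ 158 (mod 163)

The moduli are pairwise coprime; N = 101·53·163 = 872539.
N/101 = 8639; 8639 ≡ 54 (mod 101); 54·58 ≡ 1, so inverse 58.
N/53 = 16463; 16463 ≡ 33 (mod 53); 33·45 ≡ 1, so inverse 45.
N/163 = 5353; 5353 ≡ 137 (mod 163); 137·94 ≡ 1, so inverse 94.
x ≡ 79·8639·58 + 20·16463·45 + 158·5353·94 = 133903354.
133903354 mod 872539 = 404887.

404887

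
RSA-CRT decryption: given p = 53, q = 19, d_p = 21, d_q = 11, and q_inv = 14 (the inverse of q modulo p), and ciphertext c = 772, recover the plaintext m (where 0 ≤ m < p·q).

825

m₁ = c^(d_p) mod p: c ≡ 30 (mod 53), and 30^21 mod 53 = 30.
m₂ = c^(d_q) mod q: c ≡ 12 (mod 19), and 12^11 mod 19 = 8.
h = q_inv·(m₁ − m₂) mod p = 14·(30 − 8) mod 53 = 43.
m = m₂ + h·q = 8 + 43·19 = 825.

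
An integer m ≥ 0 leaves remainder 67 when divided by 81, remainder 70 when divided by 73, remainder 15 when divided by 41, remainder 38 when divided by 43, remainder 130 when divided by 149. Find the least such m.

677438464

The moduli are pairwise coprime; N = 81·73·41·43·149 = 1553268231.
N/81 = 19176151; 19176151 ≡ 49 (mod 81); 49·43 ≡ 1, so inverse 43.
N/73 = 21277647; 21277647 ≡ 45 (mod 73); 45·13 ≡ 1, so inverse 13.
N/41 = 37884591; 37884591 ≡ 17 (mod 41); 17·29 ≡ 1, so inverse 29.
N/43 = 36122517; 36122517 ≡ 23 (mod 43); 23·15 ≡ 1, so inverse 15.
N/149 = 10424619; 10424619 ≡ 132 (mod 149); 132·35 ≡ 1, so inverse 35.
m ≡ 67·19176151·43 + 70·21277647·13 + 15·37884591·29 + 38·36122517·15 + 130·10424619·35 = 159110798026.
159110798026 mod 1553268231 = 677438464.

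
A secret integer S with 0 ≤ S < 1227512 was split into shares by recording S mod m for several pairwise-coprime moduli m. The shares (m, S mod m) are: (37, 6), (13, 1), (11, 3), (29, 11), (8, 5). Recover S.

The moduli are pairwise coprime; N = 37·13·11·29·8 = 1227512.
N/37 = 33176; 33176 ≡ 24 (mod 37); 24·17 ≡ 1, so inverse 17.
N/13 = 94424; 94424 ≡ 5 (mod 13); 5·8 ≡ 1, so inverse 8.
N/11 = 111592; 111592 ≡ 8 (mod 11); 8·7 ≡ 1, so inverse 7.
N/29 = 42328; 42328 ≡ 17 (mod 29); 17·12 ≡ 1, so inverse 12.
N/8 = 153439; 153439 ≡ 7 (mod 8); 7·7 ≡ 1, so inverse 7.
S ≡ 6·33176·17 + 1·94424·8 + 3·111592·7 + 11·42328·12 + 5·153439·7 = 17440437.
17440437 mod 1227512 = 255269.

255269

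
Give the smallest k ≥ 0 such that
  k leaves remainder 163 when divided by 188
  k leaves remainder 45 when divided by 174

915

gcd(188, 174) = 2 and 2 | (45 − 163), so the pair is consistent; merging gives k ≡ 915 (mod 16356), where 16356 = lcm(188, 174).
The solution is unique modulo lcm(188, 174) = 16356.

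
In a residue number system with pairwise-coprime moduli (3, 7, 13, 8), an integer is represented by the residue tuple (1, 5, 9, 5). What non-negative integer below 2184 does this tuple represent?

61

From x ≡ 1 (mod 3) write x = 1 + 3t. Substituting into x ≡ 5 (mod 7) gives 3t ≡ 4 (mod 7), and since 3⁻¹ ≡ 5 (mod 7), t ≡ 6. Hence x ≡ 1 + 3·6 = 19 (mod 21).
From x ≡ 19 (mod 21) write x = 19 + 21t. Substituting into x ≡ 9 (mod 13) gives 21t ≡ 3 (mod 13), and since 8⁻¹ ≡ 5 (mod 13), t ≡ 2. Hence x ≡ 19 + 21·2 = 61 (mod 273).
From x ≡ 61 (mod 273) write x = 61 + 273t. Substituting into x ≡ 5 (mod 8) gives 273t ≡ 0 (mod 8), and since 1⁻¹ ≡ 1 (mod 8), t ≡ 0. Hence x ≡ 61 + 273·0 = 61 (mod 2184).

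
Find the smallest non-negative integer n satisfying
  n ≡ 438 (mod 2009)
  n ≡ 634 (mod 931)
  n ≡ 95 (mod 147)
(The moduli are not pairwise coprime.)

gcd(2009, 931) = 49 and 49 | (634 − 438), so the pair is consistent; merging gives n ≡ 28564 (mod 38171), where 38171 = lcm(2009, 931).
gcd(38171, 147) = 49 and 49 | (95 − 28564), so the pair is consistent; merging gives n ≡ 104906 (mod 114513), where 114513 = lcm(38171, 147).
The solution is unique modulo lcm(2009, 931, 147) = 114513.

104906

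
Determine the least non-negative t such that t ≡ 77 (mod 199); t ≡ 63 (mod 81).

From t ≡ 77 (mod 199) write t = 77 + 199s. Substituting into t ≡ 63 (mod 81) gives 199s ≡ 67 (mod 81), and since 37⁻¹ ≡ 46 (mod 81), s ≡ 4. Hence t ≡ 77 + 199·4 = 873 (mod 16119).

873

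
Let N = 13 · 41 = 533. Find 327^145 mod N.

327

Mod 13: 327 ≡ 2; by Fermat, exponent reduces to 145 mod 12 = 1; 2^1 ≡ 2 (mod 13).
Mod 41: 327 ≡ 40; by Fermat, exponent reduces to 145 mod 40 = 25; 40^25 ≡ 40 (mod 41).
Combine by CRT: x ≡ 2 (mod 13), x ≡ 40 (mod 41) ⇒ x ≡ 327 (mod 533).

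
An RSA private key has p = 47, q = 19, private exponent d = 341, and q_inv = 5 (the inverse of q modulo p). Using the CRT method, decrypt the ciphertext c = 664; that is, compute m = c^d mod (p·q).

d_p = d mod (p−1) = 341 mod 46 = 19; d_q = d mod (q−1) = 17.
m₁ = c^(d_p) mod p: c ≡ 6 (mod 47), and 6^19 mod 47 = 7.
m₂ = c^(d_q) mod q: c ≡ 18 (mod 19), and 18^17 mod 19 = 18.
h = q_inv·(m₁ − m₂) mod p = 5·(7 − 18) mod 47 = 39.
m = m₂ + h·q = 18 + 39·19 = 759.

759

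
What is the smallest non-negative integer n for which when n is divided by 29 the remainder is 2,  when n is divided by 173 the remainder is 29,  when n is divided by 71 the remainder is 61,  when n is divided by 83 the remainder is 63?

Combine the congruences pairwise.
From n ≡ 2 (mod 29) write n = 2 + 29t. Substituting into n ≡ 29 (mod 173) gives 29t ≡ 27 (mod 173), and since 29⁻¹ ≡ 6 (mod 173), t ≡ 162. Hence n ≡ 2 + 29·162 = 4700 (mod 5017).
From n ≡ 4700 (mod 5017) write n = 4700 + 5017t. Substituting into n ≡ 61 (mod 71) gives 5017t ≡ 47 (mod 71), and since 47⁻¹ ≡ 68 (mod 71), t ≡ 1. Hence n ≡ 4700 + 5017·1 = 9717 (mod 356207).
From n ≡ 9717 (mod 356207) write n = 9717 + 356207t. Substituting into n ≡ 63 (mod 83) gives 356207t ≡ 57 (mod 83), and since 54⁻¹ ≡ 20 (mod 83), t ≡ 61. Hence n ≡ 9717 + 356207·61 = 21738344 (mod 29565181).

21738344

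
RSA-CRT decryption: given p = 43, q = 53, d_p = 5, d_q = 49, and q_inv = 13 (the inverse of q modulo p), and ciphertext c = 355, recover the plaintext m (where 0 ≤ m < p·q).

m₁ = c^(d_p) mod p: c ≡ 11 (mod 43), and 11^5 mod 43 = 16.
m₂ = c^(d_q) mod q: c ≡ 37 (mod 53), and 37^49 mod 53 = 7.
h = q_inv·(m₁ − m₂) mod p = 13·(16 − 7) mod 43 = 31.
m = m₂ + h·q = 7 + 31·53 = 1650.

1650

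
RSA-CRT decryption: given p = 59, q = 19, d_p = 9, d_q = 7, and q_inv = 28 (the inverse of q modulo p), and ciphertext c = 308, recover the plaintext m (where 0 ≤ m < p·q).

m₁ = c^(d_p) mod p: c ≡ 13 (mod 59), and 13^9 mod 59 = 30.
m₂ = c^(d_q) mod q: c ≡ 4 (mod 19), and 4^7 mod 19 = 6.
h = q_inv·(m₁ − m₂) mod p = 28·(30 − 6) mod 59 = 23.
m = m₂ + h·q = 6 + 23·19 = 443.

443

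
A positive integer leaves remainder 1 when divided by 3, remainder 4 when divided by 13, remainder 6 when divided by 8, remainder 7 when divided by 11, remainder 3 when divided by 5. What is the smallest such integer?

The moduli are pairwise coprime; N = 3·13·8·11·5 = 17160.
N/3 = 5720; 5720 ≡ 2 (mod 3); 2·2 ≡ 1, so inverse 2.
N/13 = 1320; 1320 ≡ 7 (mod 13); 7·2 ≡ 1, so inverse 2.
N/8 = 2145; 2145 ≡ 1 (mod 8), inverse 1.
N/11 = 1560; 1560 ≡ 9 (mod 11); 9·5 ≡ 1, so inverse 5.
N/5 = 3432; 3432 ≡ 2 (mod 5); 2·3 ≡ 1, so inverse 3.
a ≡ 1·5720·2 + 4·1320·2 + 6·2145·1 + 7·1560·5 + 3·3432·3 = 120358.
120358 mod 17160 = 238.

238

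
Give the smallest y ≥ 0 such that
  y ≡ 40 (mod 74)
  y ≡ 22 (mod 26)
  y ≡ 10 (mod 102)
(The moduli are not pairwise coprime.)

gcd(74, 26) = 2 and 2 | (22 − 40), so the pair is consistent; merging gives y ≡ 854 (mod 962), where 962 = lcm(74, 26).
gcd(962, 102) = 2 and 2 | (10 − 854), so the pair is consistent; merging gives y ≡ 4702 (mod 49062), where 49062 = lcm(962, 102).
The solution is unique modulo lcm(74, 26, 102) = 49062.

4702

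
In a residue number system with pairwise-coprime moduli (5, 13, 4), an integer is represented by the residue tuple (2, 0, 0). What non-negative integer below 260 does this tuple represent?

Combine the congruences pairwise.
From x ≡ 2 (mod 5) write x = 2 + 5t. Substituting into x ≡ 0 (mod 13) gives 5t ≡ 11 (mod 13), and since 5⁻¹ ≡ 8 (mod 13), t ≡ 10. Hence x ≡ 2 + 5·10 = 52 (mod 65).
From x ≡ 52 (mod 65) write x = 52 + 65t. Substituting into x ≡ 0 (mod 4) gives 65t ≡ 0 (mod 4), and since 1⁻¹ ≡ 1 (mod 4), t ≡ 0. Hence x ≡ 52 + 65·0 = 52 (mod 260).

52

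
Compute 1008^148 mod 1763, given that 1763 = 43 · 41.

927

Mod 43: 1008 ≡ 19; by Fermat, exponent reduces to 148 mod 42 = 22; 19^22 ≡ 24 (mod 43).
Mod 41: 1008 ≡ 24; by Fermat, exponent reduces to 148 mod 40 = 28; 24^28 ≡ 25 (mod 41).
Combine by CRT: x ≡ 24 (mod 43), x ≡ 25 (mod 41) ⇒ x ≡ 927 (mod 1763).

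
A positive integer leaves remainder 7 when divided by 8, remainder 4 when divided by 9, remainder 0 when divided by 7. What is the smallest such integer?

From N ≡ 7 (mod 8) write N = 7 + 8t. Substituting into N ≡ 4 (mod 9) gives 8t ≡ 6 (mod 9), and since 8⁻¹ ≡ 8 (mod 9), t ≡ 3. Hence N ≡ 7 + 8·3 = 31 (mod 72).
From N ≡ 31 (mod 72) write N = 31 + 72t. Substituting into N ≡ 0 (mod 7) gives 72t ≡ 4 (mod 7), and since 2⁻¹ ≡ 4 (mod 7), t ≡ 2. Hence N ≡ 31 + 72·2 = 175 (mod 504).

175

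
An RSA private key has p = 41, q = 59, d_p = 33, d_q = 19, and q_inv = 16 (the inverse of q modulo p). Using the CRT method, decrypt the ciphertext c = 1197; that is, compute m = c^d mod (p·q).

595

m₁ = c^(d_p) mod p: c ≡ 8 (mod 41), and 8^33 mod 41 = 21.
m₂ = c^(d_q) mod q: c ≡ 17 (mod 59), and 17^19 mod 59 = 5.
h = q_inv·(m₁ − m₂) mod p = 16·(21 − 5) mod 41 = 10.
m = m₂ + h·q = 5 + 10·59 = 595.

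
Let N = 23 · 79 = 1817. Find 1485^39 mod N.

Mod 23: 1485 ≡ 13; by Fermat, exponent reduces to 39 mod 22 = 17; 13^17 ≡ 6 (mod 23).
Mod 79: 1485 ≡ 63; 63^39 ≡ 78 (mod 79).
Combine by CRT: x ≡ 6 (mod 23), x ≡ 78 (mod 79) ⇒ x ≡ 236 (mod 1817).

236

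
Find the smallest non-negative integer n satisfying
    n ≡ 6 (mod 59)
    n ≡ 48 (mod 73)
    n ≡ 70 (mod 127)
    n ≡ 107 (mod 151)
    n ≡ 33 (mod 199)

The moduli are pairwise coprime; M = 59·73·127·151·199 = 16436472461.
M/59 = 278584279; 278584279 ≡ 26 (mod 59); 26·25 ≡ 1, so inverse 25.
M/73 = 225157157; 225157157 ≡ 45 (mod 73); 45·13 ≡ 1, so inverse 13.
M/127 = 129421043; 129421043 ≡ 42 (mod 127); 42·124 ≡ 1, so inverse 124.
M/151 = 108850811; 108850811 ≡ 45 (mod 151); 45·47 ≡ 1, so inverse 47.
M/199 = 82595339; 82595339 ≡ 190 (mod 199); 190·22 ≡ 1, so inverse 22.
n ≡ 6·278584279·25 + 48·225157157·13 + 70·129421043·124 + 107·108850811·47 + 33·82595339·22 = 1913035305691.
1913035305691 mod 16436472461 = 6404500215.

6404500215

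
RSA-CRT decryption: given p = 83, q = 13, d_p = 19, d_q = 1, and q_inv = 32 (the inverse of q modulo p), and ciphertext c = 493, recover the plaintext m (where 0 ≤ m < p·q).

922

m₁ = c^(d_p) mod p: c ≡ 78 (mod 83), and 78^19 mod 83 = 9.
m₂ = c^(d_q) mod q: c ≡ 12 (mod 13), and 12^1 mod 13 = 12.
h = q_inv·(m₁ − m₂) mod p = 32·(9 − 12) mod 83 = 70.
m = m₂ + h·q = 12 + 70·13 = 922.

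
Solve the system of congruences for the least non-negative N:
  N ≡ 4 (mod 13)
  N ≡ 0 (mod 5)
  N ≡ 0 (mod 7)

The moduli are pairwise coprime; M = 13·5·7 = 455.
M/13 = 35; 35 ≡ 9 (mod 13); 9·3 ≡ 1, so inverse 3.
M/5 = 91; 91 ≡ 1 (mod 5), inverse 1.
M/7 = 65; 65 ≡ 2 (mod 7); 2·4 ≡ 1, so inverse 4.
N ≡ 4·35·3 + 0·91·1 + 0·65·4 = 420.
420 mod 455 = 420.

420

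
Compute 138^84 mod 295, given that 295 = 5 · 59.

Mod 5: 138 ≡ 3; since 4 | 84, by Fermat 3^84 ≡ 1 (mod 5).
Mod 59: 138 ≡ 20; by Fermat, exponent reduces to 84 mod 58 = 26; 20^26 ≡ 27 (mod 59).
Combine by CRT: x ≡ 1 (mod 5), x ≡ 27 (mod 59) ⇒ x ≡ 86 (mod 295).

86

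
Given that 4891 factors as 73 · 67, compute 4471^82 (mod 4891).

Mod 73: 4471 ≡ 18; by Fermat, exponent reduces to 82 mod 72 = 10; 18^10 ≡ 55 (mod 73).
Mod 67: 4471 ≡ 49; by Fermat, exponent reduces to 82 mod 66 = 16; 49^16 ≡ 19 (mod 67).
Combine by CRT: x ≡ 55 (mod 73), x ≡ 19 (mod 67) ⇒ x ≡ 4508 (mod 4891).

4508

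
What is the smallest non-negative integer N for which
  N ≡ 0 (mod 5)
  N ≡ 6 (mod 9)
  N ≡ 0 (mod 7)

The moduli are pairwise coprime; M = 5·9·7 = 315.
M/5 = 63; 63 ≡ 3 (mod 5); 3·2 ≡ 1, so inverse 2.
M/9 = 35; 35 ≡ 8 (mod 9); 8·8 ≡ 1, so inverse 8.
M/7 = 45; 45 ≡ 3 (mod 7); 3·5 ≡ 1, so inverse 5.
N ≡ 0·63·2 + 6·35·8 + 0·45·5 = 1680.
1680 mod 315 = 105.

105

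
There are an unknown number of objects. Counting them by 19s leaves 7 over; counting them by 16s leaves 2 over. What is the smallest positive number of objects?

From N ≡ 7 (mod 19) write N = 7 + 19t. Substituting into N ≡ 2 (mod 16) gives 19t ≡ 11 (mod 16), and since 3⁻¹ ≡ 11 (mod 16), t ≡ 9. Hence N ≡ 7 + 19·9 = 178 (mod 304).

178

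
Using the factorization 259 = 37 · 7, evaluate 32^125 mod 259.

Mod 37: 32 ≡ 32; by Fermat, exponent reduces to 125 mod 36 = 17; 32^17 ≡ 15 (mod 37).
Mod 7: 32 ≡ 4; by Fermat, exponent reduces to 125 mod 6 = 5; 4^5 ≡ 2 (mod 7).
Combine by CRT: x ≡ 15 (mod 37), x ≡ 2 (mod 7) ⇒ x ≡ 163 (mod 259).

163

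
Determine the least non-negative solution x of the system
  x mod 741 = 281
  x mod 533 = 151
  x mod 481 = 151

Combine the congruences pairwise.
gcd(741, 533) = 13 and 13 | (151 − 281), so the pair is consistent; merging gives x ≡ 18806 (mod 30381), where 30381 = lcm(741, 533).
gcd(30381, 481) = 13 and 13 | (151 − 18806), so the pair is consistent; merging gives x ≡ 808712 (mod 1124097), where 1124097 = lcm(30381, 481).
The solution is unique modulo lcm(741, 533, 481) = 1124097.

808712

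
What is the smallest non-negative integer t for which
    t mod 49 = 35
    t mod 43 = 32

From t ≡ 35 (mod 49) write t = 35 + 49s. Substituting into t ≡ 32 (mod 43) gives 49s ≡ 40 (mod 43), and since 6⁻¹ ≡ 36 (mod 43), s ≡ 21. Hence t ≡ 35 + 49·21 = 1064 (mod 2107).

1064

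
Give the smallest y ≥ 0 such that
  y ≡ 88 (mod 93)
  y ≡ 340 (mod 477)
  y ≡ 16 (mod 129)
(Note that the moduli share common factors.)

gcd(93, 477) = 3 and 3 | (340 − 88), so the pair is consistent; merging gives y ≡ 5110 (mod 14787), where 14787 = lcm(93, 477).
gcd(14787, 129) = 3 and 3 | (16 − 5110), so the pair is consistent; merging gives y ≡ 64258 (mod 635841), where 635841 = lcm(14787, 129).
The solution is unique modulo lcm(93, 477, 129) = 635841.

64258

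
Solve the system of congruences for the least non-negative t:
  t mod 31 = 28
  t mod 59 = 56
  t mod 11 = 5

The moduli are pairwise coprime; N = 31·59·11 = 20119.
N/31 = 649; 649 ≡ 29 (mod 31); 29·15 ≡ 1, so inverse 15.
N/59 = 341; 341 ≡ 46 (mod 59); 46·9 ≡ 1, so inverse 9.
N/11 = 1829; 1829 ≡ 3 (mod 11); 3·4 ≡ 1, so inverse 4.
t ≡ 28·649·15 + 56·341·9 + 5·1829·4 = 481024.
481024 mod 20119 = 18287.

18287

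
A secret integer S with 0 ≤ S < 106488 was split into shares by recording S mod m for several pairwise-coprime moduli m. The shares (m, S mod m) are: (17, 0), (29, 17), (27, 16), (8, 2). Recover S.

37978

The moduli are pairwise coprime; N = 17·29·27·8 = 106488.
N/17 = 6264; 6264 ≡ 8 (mod 17); 8·15 ≡ 1, so inverse 15.
N/29 = 3672; 3672 ≡ 18 (mod 29); 18·21 ≡ 1, so inverse 21.
N/27 = 3944; 3944 ≡ 2 (mod 27); 2·14 ≡ 1, so inverse 14.
N/8 = 13311; 13311 ≡ 7 (mod 8); 7·7 ≡ 1, so inverse 7.
S ≡ 0·6264·15 + 17·3672·21 + 16·3944·14 + 2·13311·7 = 2380714.
2380714 mod 106488 = 37978.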